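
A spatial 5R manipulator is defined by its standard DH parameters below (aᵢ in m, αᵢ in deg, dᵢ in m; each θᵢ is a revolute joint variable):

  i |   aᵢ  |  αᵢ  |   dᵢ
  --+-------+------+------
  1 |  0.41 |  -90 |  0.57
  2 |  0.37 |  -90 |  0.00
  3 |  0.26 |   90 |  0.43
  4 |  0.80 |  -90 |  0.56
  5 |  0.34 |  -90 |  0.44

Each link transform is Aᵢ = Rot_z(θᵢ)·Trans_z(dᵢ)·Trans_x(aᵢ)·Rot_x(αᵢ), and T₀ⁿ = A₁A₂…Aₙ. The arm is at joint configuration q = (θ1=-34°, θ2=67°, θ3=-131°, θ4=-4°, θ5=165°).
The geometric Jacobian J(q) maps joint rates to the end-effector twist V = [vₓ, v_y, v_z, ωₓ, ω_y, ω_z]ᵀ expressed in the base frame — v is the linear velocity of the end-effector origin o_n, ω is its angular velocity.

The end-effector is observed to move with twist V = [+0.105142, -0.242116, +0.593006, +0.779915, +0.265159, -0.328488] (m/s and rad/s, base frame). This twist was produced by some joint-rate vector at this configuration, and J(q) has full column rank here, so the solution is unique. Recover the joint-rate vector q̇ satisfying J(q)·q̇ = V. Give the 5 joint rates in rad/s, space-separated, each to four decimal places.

o_n = [-0.3073, 0.5267, 0.6903]
J₁: ẑ×o_n = [-0.5267, -0.3073, 0.0000], ω = ẑ
J2: z=[0.5592, 0.8290, 0.0000] o=[0.3399, -0.2293, 0.5700] → [0.0997, -0.0673, 0.9593, 0.5592, 0.8290, 0.0000]
J3: z=[-0.7631, 0.5147, -0.3907] o=[0.4598, -0.3101, 0.2294] → [0.5642, 0.6514, -0.2437, -0.7631, 0.5147, -0.3907]
J4: z=[-0.6113, -0.3790, 0.6947] o=[0.1861, 0.1112, 0.2184] → [-0.4675, -0.0543, -0.4410, -0.6113, -0.3790, 0.6947]
J5: z=[-0.7467, 0.5671, -0.3477] o=[0.0535, 0.4839, 1.1112] → [-0.2238, -0.1888, 0.1727, -0.7467, 0.5671, -0.3477]
q̇ = J⁺·V = [0.0440, 0.1830, -0.3740, -0.7160, 0.0610]

0.0440 0.1830 -0.3740 -0.7160 0.0610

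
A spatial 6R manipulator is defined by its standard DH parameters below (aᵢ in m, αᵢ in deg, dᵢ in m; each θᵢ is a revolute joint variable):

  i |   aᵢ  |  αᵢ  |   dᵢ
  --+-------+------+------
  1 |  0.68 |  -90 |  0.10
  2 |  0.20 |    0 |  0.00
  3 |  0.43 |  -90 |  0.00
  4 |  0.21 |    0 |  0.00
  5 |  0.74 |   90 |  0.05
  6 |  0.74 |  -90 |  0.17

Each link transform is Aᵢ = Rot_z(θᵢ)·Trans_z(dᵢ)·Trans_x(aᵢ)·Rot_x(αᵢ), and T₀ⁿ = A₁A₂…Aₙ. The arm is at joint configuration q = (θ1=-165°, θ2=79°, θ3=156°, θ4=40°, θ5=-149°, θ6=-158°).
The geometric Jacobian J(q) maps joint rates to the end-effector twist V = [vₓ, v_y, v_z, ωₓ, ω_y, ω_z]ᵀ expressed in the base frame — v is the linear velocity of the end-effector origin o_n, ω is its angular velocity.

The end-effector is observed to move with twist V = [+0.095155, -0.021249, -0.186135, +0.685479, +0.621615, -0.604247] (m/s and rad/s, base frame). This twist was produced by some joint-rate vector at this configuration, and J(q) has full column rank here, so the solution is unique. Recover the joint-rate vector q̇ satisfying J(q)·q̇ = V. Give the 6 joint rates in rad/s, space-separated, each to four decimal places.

o_n = [-0.3214, 0.0582, 0.1113]
J₁: ẑ×o_n = [-0.0582, -0.3214, 0.0000], ω = ẑ
J2: z=[0.2588, -0.9659, 0.0000] o=[-0.6568, -0.1760, 0.1000] → [-0.0109, -0.0029, 0.3846, 0.2588, -0.9659, 0.0000]
J3: z=[0.2588, -0.9659, 0.0000] o=[-0.6937, -0.1859, -0.0963] → [-0.2006, -0.0537, 0.4228, 0.2588, -0.9659, 0.0000]
J4: z=[-0.7912, -0.2120, 0.5736] o=[-0.4555, -0.1220, 0.2559] → [-0.0727, -0.0375, -0.1142, -0.7912, -0.2120, 0.5736]
J5: z=[-0.7912, -0.2120, 0.5736] o=[-0.4013, 0.0322, 0.3877] → [0.0437, -0.1729, -0.0036, -0.7912, -0.2120, 0.5736]
J6: z=[-0.6081, 0.1741, -0.7745] o=[-0.3932, -0.6900, 0.2190] → [0.5607, -0.1211, -0.4675, -0.6081, 0.1741, -0.7745]
q̇ = J⁺·V = [0.3160, -0.6860, 0.3600, -0.5470, -0.6550, 0.2980]

0.3160 -0.6860 0.3600 -0.5470 -0.6550 0.2980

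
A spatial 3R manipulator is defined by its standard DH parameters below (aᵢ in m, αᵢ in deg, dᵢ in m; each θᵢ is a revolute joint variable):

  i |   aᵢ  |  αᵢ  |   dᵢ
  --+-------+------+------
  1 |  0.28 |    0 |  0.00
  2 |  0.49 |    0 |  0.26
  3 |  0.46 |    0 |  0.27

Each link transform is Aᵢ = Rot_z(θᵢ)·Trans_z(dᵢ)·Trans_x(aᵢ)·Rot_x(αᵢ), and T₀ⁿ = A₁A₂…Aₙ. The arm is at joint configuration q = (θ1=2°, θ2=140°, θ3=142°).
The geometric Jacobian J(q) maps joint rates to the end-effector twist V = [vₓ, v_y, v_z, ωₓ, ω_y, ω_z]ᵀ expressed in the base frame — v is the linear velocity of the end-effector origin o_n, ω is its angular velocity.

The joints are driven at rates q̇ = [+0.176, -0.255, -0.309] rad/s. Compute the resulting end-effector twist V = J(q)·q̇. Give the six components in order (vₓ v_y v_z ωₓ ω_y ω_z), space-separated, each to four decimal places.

o_n = [0.0050, -0.1349, 0.5300]
J₁: ẑ×o_n = [0.1349, 0.0050, -0.0000], ω = ẑ
J2: z=[0.0000, 0.0000, 1.0000] o=[0.2798, 0.0098, 0.0000] → [0.1447, -0.2748, 0.0000, 0.0000, 0.0000, 1.0000]
J3: z=[0.0000, 0.0000, 1.0000] o=[-0.1063, 0.3114, 0.2600] → [0.4463, 0.1113, -0.0000, 0.0000, 0.0000, 1.0000]
V = J·q̇ = [-0.1511, 0.0366, 0.0000, 0.0000, 0.0000, -0.3880]

-0.1511 0.0366 0.0000 0.0000 0.0000 -0.3880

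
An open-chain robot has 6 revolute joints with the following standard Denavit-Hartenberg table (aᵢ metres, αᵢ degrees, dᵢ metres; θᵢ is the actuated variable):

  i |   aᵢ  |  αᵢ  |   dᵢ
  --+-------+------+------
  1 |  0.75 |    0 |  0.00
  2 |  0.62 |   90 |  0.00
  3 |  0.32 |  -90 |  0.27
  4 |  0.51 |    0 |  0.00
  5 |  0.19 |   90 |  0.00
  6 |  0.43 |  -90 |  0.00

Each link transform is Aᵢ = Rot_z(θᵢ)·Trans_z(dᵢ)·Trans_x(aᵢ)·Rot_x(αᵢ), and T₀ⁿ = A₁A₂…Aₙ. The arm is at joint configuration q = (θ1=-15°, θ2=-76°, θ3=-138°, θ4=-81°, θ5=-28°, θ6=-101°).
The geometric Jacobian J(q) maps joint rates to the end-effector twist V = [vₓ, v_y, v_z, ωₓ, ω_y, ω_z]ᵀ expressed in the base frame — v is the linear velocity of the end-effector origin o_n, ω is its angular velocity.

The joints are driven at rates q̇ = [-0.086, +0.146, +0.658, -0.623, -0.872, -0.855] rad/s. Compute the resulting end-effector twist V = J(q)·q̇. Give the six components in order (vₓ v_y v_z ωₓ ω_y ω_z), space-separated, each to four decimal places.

0.3259 -0.3813 -0.1828 -0.9083 1.6172 0.6301

o_n = [-0.1524, -0.2454, 0.0697]
J₁: ẑ×o_n = [0.2454, -0.1524, 0.0000], ω = ẑ
J2: z=[0.0000, 0.0000, 1.0000] o=[0.7244, -0.1941, 0.0000] → [0.0513, -0.8768, 0.0000, 0.0000, 0.0000, 1.0000]
J3: z=[-0.9998, 0.0175, 0.0000] o=[0.7136, -0.8140, 0.0000] → [0.0012, 0.0697, -0.5534, -0.9998, 0.0175, 0.0000]
J4: z=[-0.0117, -0.6690, -0.7431] o=[0.4478, -0.5715, -0.2141] → [0.0525, 0.4493, -0.4054, -0.0117, -0.6690, -0.7431]
J5: z=[-0.0117, -0.6690, -0.7431] o=[-0.0548, -0.5035, -0.2675] → [-0.0338, 0.0765, -0.0683, -0.0117, -0.6690, -0.7431]
J6: z=[0.3133, -0.7082, 0.6327] o=[-0.2352, -0.5463, -0.2261] → [-0.3999, -0.0403, 0.1529, 0.3133, -0.7082, 0.6327]
V = J·q̇ = [0.3259, -0.3813, -0.1828, -0.9083, 1.6172, 0.6301]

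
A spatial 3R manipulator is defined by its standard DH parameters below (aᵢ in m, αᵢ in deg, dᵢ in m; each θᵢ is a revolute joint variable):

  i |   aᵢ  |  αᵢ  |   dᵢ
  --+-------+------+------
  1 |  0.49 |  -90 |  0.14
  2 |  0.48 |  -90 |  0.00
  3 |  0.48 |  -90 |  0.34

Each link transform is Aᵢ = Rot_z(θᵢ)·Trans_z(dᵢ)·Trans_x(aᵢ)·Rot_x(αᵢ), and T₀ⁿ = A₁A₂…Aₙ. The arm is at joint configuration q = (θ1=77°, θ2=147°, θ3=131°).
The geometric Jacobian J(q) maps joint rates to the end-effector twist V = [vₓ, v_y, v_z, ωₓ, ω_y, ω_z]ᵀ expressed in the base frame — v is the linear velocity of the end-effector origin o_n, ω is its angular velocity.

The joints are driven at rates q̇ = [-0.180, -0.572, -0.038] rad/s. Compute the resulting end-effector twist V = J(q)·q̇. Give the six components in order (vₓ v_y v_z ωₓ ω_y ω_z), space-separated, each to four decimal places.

-0.0015 -0.1930 -0.1926 0.5620 -0.1085 -0.2119

o_n = [0.3904, 0.0806, 0.3352]
J₁: ẑ×o_n = [-0.0806, 0.3904, 0.0000], ω = ẑ
J2: z=[-0.9744, 0.2250, 0.0000] o=[0.1102, 0.4774, 0.1400] → [0.0439, 0.1902, 0.3236, -0.9744, 0.2250, 0.0000]
J3: z=[-0.1225, -0.5307, 0.8387] o=[0.0197, 0.0852, -0.1214] → [-0.2385, 0.3669, 0.1973, -0.1225, -0.5307, 0.8387]
V = J·q̇ = [-0.0015, -0.1930, -0.1926, 0.5620, -0.1085, -0.2119]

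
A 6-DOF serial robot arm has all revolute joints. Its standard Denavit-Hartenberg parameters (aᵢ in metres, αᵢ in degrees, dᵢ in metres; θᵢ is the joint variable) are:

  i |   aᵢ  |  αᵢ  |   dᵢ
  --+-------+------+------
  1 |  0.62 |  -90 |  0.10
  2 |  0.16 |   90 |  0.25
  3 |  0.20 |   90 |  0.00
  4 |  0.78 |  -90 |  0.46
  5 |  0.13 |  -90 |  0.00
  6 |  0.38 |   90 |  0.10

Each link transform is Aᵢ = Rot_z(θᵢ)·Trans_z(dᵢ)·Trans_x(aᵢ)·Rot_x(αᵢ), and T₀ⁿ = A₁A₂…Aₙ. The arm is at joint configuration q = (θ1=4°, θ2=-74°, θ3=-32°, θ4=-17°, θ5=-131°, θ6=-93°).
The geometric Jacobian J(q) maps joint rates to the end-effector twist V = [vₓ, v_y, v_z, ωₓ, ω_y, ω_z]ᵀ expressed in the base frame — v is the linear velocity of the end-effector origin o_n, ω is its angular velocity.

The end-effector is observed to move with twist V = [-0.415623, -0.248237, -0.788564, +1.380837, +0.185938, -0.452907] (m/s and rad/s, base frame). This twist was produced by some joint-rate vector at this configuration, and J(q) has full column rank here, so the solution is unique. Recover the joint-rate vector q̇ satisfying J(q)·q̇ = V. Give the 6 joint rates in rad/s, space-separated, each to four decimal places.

0.2540 -0.7160 -0.8990 -0.1230 -0.8030 -0.6140

o_n = [0.7503, -0.7775, 0.8447]
J₁: ẑ×o_n = [0.7775, 0.7503, -0.0000], ω = ẑ
J2: z=[-0.0698, 0.9976, 0.0000] o=[0.6185, 0.0432, 0.1000] → [0.7429, 0.0519, -0.0742, -0.0698, 0.9976, 0.0000]
J3: z=[-0.9589, -0.0671, 0.2756] o=[0.6450, 0.2957, 0.2538] → [0.2562, 0.5956, 1.0361, -0.9589, -0.0671, 0.2756]
J4: z=[-0.0866, -0.8562, -0.5094] o=[0.6991, 0.1933, 0.4168] → [-0.8608, 0.0109, 0.1279, -0.0866, -0.8562, -0.5094]
J5: z=[-0.8380, -0.2139, 0.5019] o=[1.0795, -0.5674, 0.7277] → [0.0804, -0.0672, 0.1056, -0.8380, -0.2139, 0.5019]
J6: z=[0.3498, -0.9167, 0.1933] o=[1.0250, -0.6113, 0.6181] → [-0.1756, -0.1324, -0.3099, 0.3498, -0.9167, 0.1933]
q̇ = J⁺·V = [0.2540, -0.7160, -0.8990, -0.1230, -0.8030, -0.6140]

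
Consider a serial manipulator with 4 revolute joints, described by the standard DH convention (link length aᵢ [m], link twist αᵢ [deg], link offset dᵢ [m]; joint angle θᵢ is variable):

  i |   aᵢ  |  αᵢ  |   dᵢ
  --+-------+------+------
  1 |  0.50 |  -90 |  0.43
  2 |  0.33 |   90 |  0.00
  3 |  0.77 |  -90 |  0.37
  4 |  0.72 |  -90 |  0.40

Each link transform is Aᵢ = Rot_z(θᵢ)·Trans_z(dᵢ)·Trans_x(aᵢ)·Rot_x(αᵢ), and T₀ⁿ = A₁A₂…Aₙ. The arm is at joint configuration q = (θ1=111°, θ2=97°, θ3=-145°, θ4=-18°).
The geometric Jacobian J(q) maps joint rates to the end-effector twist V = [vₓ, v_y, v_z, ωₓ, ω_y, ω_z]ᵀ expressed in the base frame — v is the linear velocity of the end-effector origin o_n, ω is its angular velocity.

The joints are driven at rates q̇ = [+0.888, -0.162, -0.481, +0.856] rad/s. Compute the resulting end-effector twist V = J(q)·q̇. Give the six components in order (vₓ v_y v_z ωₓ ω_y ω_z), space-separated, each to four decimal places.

-1.4563 -0.0799 0.8888 0.9984 -0.1922 0.4593

o_n = [0.6673, 1.5042, 0.9853]
J₁: ẑ×o_n = [-1.5042, 0.6673, 0.0000], ω = ẑ
J2: z=[-0.9336, -0.3584, 0.0000] o=[-0.1792, 0.4668, 0.4300] → [-0.1990, 0.5184, -0.6651, -0.9336, -0.3584, 0.0000]
J3: z=[-0.3557, 0.9266, -0.1219] o=[-0.1648, 0.4292, 0.1025] → [0.9491, 0.2126, -1.1534, -0.3557, 0.9266, -0.1219]
J4: z=[0.7898, 0.2283, -0.5693] o=[0.0884, 1.0021, 0.6834] → [0.3547, -0.5680, 0.2643, 0.7898, 0.2283, -0.5693]
V = J·q̇ = [-1.4563, -0.0799, 0.8888, 0.9984, -0.1922, 0.4593]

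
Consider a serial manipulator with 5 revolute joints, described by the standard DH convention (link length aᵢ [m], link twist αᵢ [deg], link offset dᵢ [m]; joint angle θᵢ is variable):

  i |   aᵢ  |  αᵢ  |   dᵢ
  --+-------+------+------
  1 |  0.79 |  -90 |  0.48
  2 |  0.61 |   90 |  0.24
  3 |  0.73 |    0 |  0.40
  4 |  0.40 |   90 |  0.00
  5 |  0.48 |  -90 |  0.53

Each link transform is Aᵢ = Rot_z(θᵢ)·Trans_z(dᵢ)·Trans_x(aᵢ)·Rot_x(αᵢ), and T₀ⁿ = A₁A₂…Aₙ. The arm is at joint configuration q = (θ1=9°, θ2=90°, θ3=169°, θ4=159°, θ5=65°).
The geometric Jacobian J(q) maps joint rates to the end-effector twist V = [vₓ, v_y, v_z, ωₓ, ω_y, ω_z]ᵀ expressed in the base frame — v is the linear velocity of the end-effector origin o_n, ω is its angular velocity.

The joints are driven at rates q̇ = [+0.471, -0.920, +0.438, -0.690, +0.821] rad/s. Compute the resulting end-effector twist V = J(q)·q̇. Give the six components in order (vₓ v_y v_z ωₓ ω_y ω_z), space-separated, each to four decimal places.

0.3671 0.6481 1.3259 0.0039 -1.6358 0.9061

o_n = [1.6660, -0.1306, 0.3562]
J₁: ẑ×o_n = [0.1306, 1.6660, -0.0000], ω = ẑ
J2: z=[-0.1564, 0.9877, 0.0000] o=[0.7803, 0.1236, 0.4800] → [-0.1223, -0.0194, -0.8350, -0.1564, 0.9877, 0.0000]
J3: z=[0.9877, 0.1564, 0.0000] o=[0.7427, 0.3606, -0.1300] → [0.0761, -0.4802, -0.6296, 0.9877, 0.1564, 0.0000]
J4: z=[0.9877, 0.1564, 0.0000] o=[1.1160, 0.5608, 0.5866] → [-0.0360, 0.2276, -0.7689, 0.9877, 0.1564, 0.0000]
J5: z=[0.1327, -0.8376, 0.5299] o=[1.1492, 0.3514, 0.2474] → [0.1643, 0.2594, 0.3689, 0.1327, -0.8376, 0.5299]
V = J·q̇ = [0.3671, 0.6481, 1.3259, 0.0039, -1.6358, 0.9061]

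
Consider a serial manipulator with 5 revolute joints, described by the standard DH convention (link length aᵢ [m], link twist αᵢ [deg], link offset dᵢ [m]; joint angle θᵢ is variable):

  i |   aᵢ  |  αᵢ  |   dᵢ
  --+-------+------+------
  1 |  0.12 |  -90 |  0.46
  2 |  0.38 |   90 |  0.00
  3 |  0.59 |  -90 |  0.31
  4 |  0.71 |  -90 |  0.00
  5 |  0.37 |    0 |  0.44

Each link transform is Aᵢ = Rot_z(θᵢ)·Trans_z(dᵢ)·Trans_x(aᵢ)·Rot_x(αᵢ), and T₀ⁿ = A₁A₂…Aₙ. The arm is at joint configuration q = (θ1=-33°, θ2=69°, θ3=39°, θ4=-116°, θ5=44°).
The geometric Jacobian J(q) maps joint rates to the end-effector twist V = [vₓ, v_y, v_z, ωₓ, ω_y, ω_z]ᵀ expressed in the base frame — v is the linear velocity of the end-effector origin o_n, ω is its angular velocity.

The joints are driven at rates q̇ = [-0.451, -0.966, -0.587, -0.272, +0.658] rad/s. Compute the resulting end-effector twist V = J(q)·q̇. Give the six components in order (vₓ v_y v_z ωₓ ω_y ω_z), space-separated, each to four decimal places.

o_n = [1.5567, -0.8307, 0.0443]
J₁: ẑ×o_n = [0.8307, 1.5567, -0.0000], ω = ẑ
J2: z=[0.5446, 0.8387, 0.0000] o=[0.1006, -0.0654, 0.4600] → [-0.3486, 0.2264, -1.6380, 0.5446, 0.8387, 0.0000]
J3: z=[0.7830, -0.5085, 0.3584] o=[0.2149, -0.1395, 0.1052] → [0.2787, 0.5285, 0.1411, 0.7830, -0.5085, 0.3584]
J4: z=[0.2341, 0.7746, 0.5875] o=[0.7976, -0.0752, -0.2117] → [0.6422, 0.3860, -0.7649, 0.2341, 0.7746, 0.5875]
J5: z=[0.8612, 0.1151, -0.4950] o=[1.1179, -0.5168, 0.2428] → [-0.1783, -0.0463, -0.3209, 0.8612, 0.1151, -0.4950]
V = J·q̇ = [-0.4935, -1.3665, 1.4964, -0.4827, -0.6466, -1.1469]

-0.4935 -1.3665 1.4964 -0.4827 -0.6466 -1.1469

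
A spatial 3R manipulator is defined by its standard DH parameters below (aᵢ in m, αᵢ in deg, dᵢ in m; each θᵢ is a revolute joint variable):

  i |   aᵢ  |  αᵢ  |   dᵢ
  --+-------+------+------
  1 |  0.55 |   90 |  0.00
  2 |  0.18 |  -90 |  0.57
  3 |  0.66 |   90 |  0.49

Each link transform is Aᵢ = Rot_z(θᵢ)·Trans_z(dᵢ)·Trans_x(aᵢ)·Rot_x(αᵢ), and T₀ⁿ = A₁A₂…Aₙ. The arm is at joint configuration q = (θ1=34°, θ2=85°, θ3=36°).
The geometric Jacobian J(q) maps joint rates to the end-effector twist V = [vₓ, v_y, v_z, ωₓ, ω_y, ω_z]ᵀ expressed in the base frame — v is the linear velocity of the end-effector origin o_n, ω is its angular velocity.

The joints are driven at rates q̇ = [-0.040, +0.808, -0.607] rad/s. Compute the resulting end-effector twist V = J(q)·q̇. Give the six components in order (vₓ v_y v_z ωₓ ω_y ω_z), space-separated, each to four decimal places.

o_n = [0.2047, -0.0815, 0.7539]
J₁: ẑ×o_n = [0.0815, 0.2047, -0.0000], ω = ẑ
J2: z=[0.5592, -0.8290, 0.0000] o=[0.4560, 0.3076, 0.0000] → [-0.6250, -0.4216, -0.4259, 0.5592, -0.8290, 0.0000]
J3: z=[-0.8259, -0.5571, 0.0872] o=[0.7877, -0.1562, 0.1793] → [-0.3266, 0.4238, -0.3865, -0.8259, -0.5571, 0.0872]
V = J·q̇ = [-0.3100, -0.6061, -0.1096, 0.9531, -0.3317, -0.0929]

-0.3100 -0.6061 -0.1096 0.9531 -0.3317 -0.0929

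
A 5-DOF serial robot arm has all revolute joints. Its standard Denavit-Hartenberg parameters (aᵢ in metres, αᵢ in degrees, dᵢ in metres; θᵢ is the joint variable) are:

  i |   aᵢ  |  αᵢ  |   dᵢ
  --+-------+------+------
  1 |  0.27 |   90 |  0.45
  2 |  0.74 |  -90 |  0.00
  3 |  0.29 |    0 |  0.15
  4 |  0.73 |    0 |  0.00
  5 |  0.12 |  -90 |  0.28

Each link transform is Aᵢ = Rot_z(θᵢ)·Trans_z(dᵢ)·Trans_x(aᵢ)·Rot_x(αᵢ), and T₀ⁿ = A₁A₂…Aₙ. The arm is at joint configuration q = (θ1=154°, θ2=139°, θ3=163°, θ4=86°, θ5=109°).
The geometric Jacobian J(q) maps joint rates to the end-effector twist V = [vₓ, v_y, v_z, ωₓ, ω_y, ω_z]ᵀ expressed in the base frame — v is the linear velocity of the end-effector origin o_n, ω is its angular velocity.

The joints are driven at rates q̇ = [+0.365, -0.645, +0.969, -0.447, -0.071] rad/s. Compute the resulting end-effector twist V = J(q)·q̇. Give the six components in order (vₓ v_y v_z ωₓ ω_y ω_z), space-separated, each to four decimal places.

o_n = [0.4920, 0.4286, 0.3361]
J₁: ẑ×o_n = [-0.4286, 0.4920, 0.0000], ω = ẑ
J2: z=[0.4384, 0.8988, 0.0000] o=[-0.2427, 0.1184, 0.4500] → [-0.1024, 0.0499, -0.5244, 0.4384, 0.8988, 0.0000]
J3: z=[0.5897, -0.2876, -0.7547] o=[0.2593, -0.1265, 0.9355] → [0.5913, 0.1778, 0.3942, 0.5897, -0.2876, -0.7547]
J4: z=[0.5897, -0.2876, -0.7547] o=[0.1224, -0.1541, 0.6403] → [0.5272, -0.0995, 0.4499, 0.5897, -0.2876, -0.7547]
J5: z=[0.5897, -0.2876, -0.7547] o=[0.2437, 0.5450, 0.4687] → [-0.0497, -0.1092, 0.0027, 0.5897, -0.2876, -0.7547]
V = J·q̇ = [0.2504, 0.3719, 0.5189, -0.0168, -0.7094, 0.0246]

0.2504 0.3719 0.5189 -0.0168 -0.7094 0.0246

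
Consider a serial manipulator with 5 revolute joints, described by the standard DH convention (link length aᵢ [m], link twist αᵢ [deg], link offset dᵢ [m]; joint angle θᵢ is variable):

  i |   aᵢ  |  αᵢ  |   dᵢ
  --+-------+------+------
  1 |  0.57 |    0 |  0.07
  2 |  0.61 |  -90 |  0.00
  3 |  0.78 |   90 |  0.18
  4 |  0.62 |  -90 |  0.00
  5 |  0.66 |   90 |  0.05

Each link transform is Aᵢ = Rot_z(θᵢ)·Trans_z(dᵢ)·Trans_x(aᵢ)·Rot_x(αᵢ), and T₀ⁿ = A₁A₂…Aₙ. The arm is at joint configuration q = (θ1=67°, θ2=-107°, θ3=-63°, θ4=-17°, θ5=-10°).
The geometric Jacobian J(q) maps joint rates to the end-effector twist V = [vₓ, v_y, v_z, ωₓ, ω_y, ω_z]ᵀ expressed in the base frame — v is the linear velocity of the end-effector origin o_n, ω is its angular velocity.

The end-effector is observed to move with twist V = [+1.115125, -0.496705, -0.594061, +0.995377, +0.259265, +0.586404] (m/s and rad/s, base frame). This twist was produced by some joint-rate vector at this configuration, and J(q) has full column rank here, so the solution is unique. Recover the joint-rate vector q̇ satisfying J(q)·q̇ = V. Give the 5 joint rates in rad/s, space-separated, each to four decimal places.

o_n = [1.2183, -0.4980, 1.9122]
J₁: ẑ×o_n = [0.4980, 1.2183, -0.0000], ω = ẑ
J2: z=[0.0000, 0.0000, 1.0000] o=[0.2227, 0.5247, 0.0700] → [1.0227, 0.9955, -0.0000, 0.0000, 0.0000, 1.0000]
J3: z=[0.6428, 0.7660, 0.0000] o=[0.6900, 0.1326, 0.0700] → [1.4112, -1.1841, -0.8100, 0.6428, 0.7660, 0.0000]
J4: z=[-0.6826, 0.5727, 0.4540] o=[1.0770, 0.0429, 0.7650] → [0.9026, 0.8471, 0.2882, -0.6826, 0.5727, 0.4540]
J5: z=[0.7164, 0.6473, 0.2605] o=[1.1667, -0.2690, 1.2933] → [0.4602, -0.4299, -0.1974, 0.7164, 0.6473, 0.2605]
q̇ = J⁺·V = [-0.2170, 0.9600, 0.4100, -0.6020, 0.4480]

-0.2170 0.9600 0.4100 -0.6020 0.4480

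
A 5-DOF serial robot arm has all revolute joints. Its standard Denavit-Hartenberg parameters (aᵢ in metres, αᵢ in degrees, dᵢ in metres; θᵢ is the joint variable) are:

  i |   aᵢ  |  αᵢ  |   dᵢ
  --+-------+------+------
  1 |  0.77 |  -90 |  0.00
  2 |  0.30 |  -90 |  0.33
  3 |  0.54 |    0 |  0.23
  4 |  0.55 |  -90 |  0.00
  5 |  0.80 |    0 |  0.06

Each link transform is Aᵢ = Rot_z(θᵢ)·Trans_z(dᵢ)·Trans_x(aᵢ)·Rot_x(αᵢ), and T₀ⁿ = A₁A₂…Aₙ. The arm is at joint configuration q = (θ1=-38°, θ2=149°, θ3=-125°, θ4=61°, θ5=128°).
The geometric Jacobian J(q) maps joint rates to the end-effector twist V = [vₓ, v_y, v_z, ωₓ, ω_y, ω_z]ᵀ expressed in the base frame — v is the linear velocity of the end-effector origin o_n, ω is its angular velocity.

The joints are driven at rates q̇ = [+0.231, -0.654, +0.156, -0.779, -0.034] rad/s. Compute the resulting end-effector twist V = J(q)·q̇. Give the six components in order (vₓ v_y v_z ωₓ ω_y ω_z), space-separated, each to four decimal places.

0.2169 0.2476 0.0494 -0.1200 -0.7173 -0.2873

o_n = [1.2135, 0.0642, -0.3790]
J₁: ẑ×o_n = [-0.0642, 1.2135, 0.0000], ω = ẑ
J2: z=[0.6157, 0.7880, 0.0000] o=[0.6068, -0.4741, 0.0000] → [-0.2986, 0.2333, -0.1467, 0.6157, 0.7880, 0.0000]
J3: z=[-0.4059, 0.3171, 0.8572] o=[0.6073, -0.0557, -0.1545] → [-0.1739, 0.4285, -0.2409, -0.4059, 0.3171, 0.8572]
J4: z=[-0.4059, 0.3171, 0.8572] o=[0.9955, 0.2023, 0.2022] → [-0.0658, -0.0490, -0.0131, -0.4059, 0.3171, 0.8572]
J5: z=[-0.8770, 0.1289, -0.4629] o=[1.1370, 0.7191, 0.0780] → [-0.3621, -0.4362, 0.5645, -0.8770, 0.1289, -0.4629]
V = J·q̇ = [0.2169, 0.2476, 0.0494, -0.1200, -0.7173, -0.2873]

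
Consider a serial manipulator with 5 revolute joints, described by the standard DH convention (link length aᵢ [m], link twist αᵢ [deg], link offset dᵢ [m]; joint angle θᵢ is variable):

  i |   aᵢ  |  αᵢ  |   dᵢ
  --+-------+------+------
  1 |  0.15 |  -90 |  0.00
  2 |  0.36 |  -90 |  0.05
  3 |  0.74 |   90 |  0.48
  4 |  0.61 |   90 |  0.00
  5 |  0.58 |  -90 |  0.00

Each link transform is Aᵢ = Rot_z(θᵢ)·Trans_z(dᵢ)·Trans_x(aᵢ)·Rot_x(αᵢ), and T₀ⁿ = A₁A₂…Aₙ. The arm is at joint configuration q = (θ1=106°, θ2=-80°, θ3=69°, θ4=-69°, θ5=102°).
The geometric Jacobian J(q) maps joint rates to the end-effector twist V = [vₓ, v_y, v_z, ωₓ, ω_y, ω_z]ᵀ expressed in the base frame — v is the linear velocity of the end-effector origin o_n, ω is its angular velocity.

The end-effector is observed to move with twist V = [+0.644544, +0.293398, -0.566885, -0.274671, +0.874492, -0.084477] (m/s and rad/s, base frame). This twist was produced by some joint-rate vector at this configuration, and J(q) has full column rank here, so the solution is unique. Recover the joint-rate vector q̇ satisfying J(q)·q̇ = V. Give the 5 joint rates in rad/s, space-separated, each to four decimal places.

0.0930 0.2110 0.8680 -0.0820 -0.1820

o_n = [0.4721, 0.5350, 1.1952]
J₁: ẑ×o_n = [-0.5350, 0.4721, 0.0000], ω = ẑ
J2: z=[-0.9613, -0.2756, 0.0000] o=[-0.0413, 0.1442, 0.0000] → [-0.3294, 1.1489, -0.2342, -0.9613, -0.2756, 0.0000]
J3: z=[-0.2714, 0.9467, -0.1736] o=[-0.1066, 0.1905, 0.3545] → [0.8556, 0.1277, -0.6414, -0.2714, 0.9467, -0.1736]
J4: z=[-0.3892, 0.0571, 0.9194] o=[0.4145, 0.8796, 0.5323] → [0.3546, 0.3109, 0.1308, -0.3892, 0.0571, 0.9194]
J5: z=[-0.7245, -0.6353, -0.2673] o=[0.7615, 0.4098, 0.7084] → [-0.2758, 0.4300, -0.2746, -0.7245, -0.6353, -0.2673]
q̇ = J⁺·V = [0.0930, 0.2110, 0.8680, -0.0820, -0.1820]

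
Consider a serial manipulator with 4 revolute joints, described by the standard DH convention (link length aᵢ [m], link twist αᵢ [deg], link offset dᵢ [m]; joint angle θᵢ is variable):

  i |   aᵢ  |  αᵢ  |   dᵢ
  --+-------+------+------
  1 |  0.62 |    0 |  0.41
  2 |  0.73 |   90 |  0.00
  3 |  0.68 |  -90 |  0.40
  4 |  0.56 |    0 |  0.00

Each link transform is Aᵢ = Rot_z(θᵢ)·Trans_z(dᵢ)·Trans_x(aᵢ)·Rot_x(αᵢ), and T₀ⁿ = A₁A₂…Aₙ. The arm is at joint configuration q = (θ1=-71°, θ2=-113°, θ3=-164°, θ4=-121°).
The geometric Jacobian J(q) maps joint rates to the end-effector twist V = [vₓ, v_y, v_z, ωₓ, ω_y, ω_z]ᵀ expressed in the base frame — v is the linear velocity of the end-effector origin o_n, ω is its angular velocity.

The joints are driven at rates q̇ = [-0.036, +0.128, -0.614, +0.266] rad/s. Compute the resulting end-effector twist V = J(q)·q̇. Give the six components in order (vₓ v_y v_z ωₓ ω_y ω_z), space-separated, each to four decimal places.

0.0898 0.0293 0.1959 -0.1160 -0.6074 -0.1637

o_n = [-0.0895, 0.3163, 0.3021]
J₁: ẑ×o_n = [-0.3163, -0.0895, 0.0000], ω = ẑ
J2: z=[0.0000, 0.0000, 1.0000] o=[0.2019, -0.5862, 0.4100] → [-0.9025, -0.2913, 0.0000, 0.0000, 0.0000, 1.0000]
J3: z=[0.0698, 0.9976, 0.0000] o=[-0.5264, -0.5353, 0.4100] → [-0.1077, 0.0075, -0.3764, 0.0698, 0.9976, 0.0000]
J4: z=[-0.2750, 0.0192, -0.9613] o=[0.1536, -0.1819, 0.2226] → [0.4804, 0.2555, -0.1323, -0.2750, 0.0192, -0.9613]
V = J·q̇ = [0.0898, 0.0293, 0.1959, -0.1160, -0.6074, -0.1637]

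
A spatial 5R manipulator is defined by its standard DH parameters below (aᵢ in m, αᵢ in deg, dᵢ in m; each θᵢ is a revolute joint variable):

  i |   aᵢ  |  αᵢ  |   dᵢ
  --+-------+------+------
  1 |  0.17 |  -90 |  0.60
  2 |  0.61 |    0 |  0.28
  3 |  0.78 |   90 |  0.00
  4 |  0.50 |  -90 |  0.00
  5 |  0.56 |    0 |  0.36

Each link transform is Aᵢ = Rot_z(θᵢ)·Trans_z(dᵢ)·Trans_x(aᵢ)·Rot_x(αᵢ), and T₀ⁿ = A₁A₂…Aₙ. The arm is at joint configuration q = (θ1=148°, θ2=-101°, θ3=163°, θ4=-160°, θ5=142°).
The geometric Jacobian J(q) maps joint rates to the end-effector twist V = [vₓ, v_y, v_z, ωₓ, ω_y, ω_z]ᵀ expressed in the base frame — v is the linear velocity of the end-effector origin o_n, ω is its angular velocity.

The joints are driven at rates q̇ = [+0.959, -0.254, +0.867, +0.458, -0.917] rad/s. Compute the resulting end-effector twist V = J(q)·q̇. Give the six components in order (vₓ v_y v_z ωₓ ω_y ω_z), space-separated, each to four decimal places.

0.8605 -0.6134 -0.1596 -0.9995 -1.1143 1.4509

o_n = [-0.0834, 0.1445, 0.2882]
J₁: ẑ×o_n = [-0.1445, -0.0834, 0.0000], ω = ẑ
J2: z=[-0.5299, -0.8480, 0.0000] o=[-0.1442, 0.0901, 0.6000] → [0.2644, -0.1652, 0.0227, -0.5299, -0.8480, 0.0000]
J3: z=[-0.5299, -0.8480, 0.0000] o=[-0.1938, -0.2090, 1.1988] → [0.7722, -0.4825, -0.0937, -0.5299, -0.8480, 0.0000]
J4: z=[-0.7488, 0.4679, 0.4695] o=[-0.5044, -0.0150, 0.5101] → [-0.1787, 0.0315, -0.3164, -0.7488, 0.4679, 0.4695]
J5: z=[0.3618, 0.8820, -0.3020] o=[-0.2267, 0.0131, 0.9249] → [-0.5219, 0.1871, -0.0789, 0.3618, 0.8820, -0.3020]
V = J·q̇ = [0.8605, -0.6134, -0.1596, -0.9995, -1.1143, 1.4509]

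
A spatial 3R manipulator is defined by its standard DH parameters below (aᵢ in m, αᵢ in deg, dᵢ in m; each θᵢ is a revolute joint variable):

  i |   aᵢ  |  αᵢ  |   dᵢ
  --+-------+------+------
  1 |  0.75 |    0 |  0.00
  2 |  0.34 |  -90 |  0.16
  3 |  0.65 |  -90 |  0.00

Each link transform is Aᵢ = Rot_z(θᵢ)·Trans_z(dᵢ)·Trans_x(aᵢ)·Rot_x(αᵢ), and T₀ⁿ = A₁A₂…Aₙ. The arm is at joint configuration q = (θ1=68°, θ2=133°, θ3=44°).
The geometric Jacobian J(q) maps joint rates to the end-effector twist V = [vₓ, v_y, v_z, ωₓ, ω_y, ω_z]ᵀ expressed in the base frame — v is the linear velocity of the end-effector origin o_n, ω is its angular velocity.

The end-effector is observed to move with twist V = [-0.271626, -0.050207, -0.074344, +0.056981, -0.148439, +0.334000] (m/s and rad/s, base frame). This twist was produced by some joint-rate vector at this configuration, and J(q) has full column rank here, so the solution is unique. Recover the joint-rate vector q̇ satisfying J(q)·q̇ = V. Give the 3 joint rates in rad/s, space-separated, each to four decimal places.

0.6260 -0.2920 0.1590

o_n = [-0.4730, 0.4060, -0.2915]
J₁: ẑ×o_n = [-0.4060, -0.4730, 0.0000], ω = ẑ
J2: z=[0.0000, 0.0000, 1.0000] o=[0.2810, 0.6954, 0.0000] → [0.2894, -0.7539, 0.0000, 0.0000, 0.0000, 1.0000]
J3: z=[0.3584, -0.9336, 0.0000] o=[-0.0365, 0.5735, 0.1600] → [0.4215, 0.1618, -0.4676, 0.3584, -0.9336, 0.0000]
q̇ = J⁺·V = [0.6260, -0.2920, 0.1590]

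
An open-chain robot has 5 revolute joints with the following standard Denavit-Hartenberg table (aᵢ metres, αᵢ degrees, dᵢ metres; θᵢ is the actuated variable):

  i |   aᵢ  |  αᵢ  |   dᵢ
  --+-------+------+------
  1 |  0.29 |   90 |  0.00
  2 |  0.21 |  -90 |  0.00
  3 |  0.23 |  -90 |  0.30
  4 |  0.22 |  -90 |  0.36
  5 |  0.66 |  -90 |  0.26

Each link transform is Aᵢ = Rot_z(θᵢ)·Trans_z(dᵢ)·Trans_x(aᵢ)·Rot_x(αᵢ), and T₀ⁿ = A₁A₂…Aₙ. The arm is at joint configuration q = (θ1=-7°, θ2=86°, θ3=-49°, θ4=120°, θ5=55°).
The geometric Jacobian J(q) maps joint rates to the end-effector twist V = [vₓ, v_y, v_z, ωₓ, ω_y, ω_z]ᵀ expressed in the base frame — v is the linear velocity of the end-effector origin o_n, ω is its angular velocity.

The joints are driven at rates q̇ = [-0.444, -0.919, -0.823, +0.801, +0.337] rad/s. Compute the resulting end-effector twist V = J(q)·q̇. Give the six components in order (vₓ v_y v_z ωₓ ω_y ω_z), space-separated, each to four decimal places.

o_n = [0.3797, 0.0579, -0.1254]
J₁: ẑ×o_n = [-0.0579, 0.3797, 0.0000], ω = ẑ
J2: z=[-0.1219, -0.9925, 0.0000] o=[0.2878, -0.0353, 0.0000] → [0.1244, -0.0153, 0.0798, -0.1219, -0.9925, 0.0000]
J3: z=[-0.9901, 0.1216, 0.0698] o=[0.3024, -0.0371, 0.2095] → [-0.0473, -0.3262, -0.1035, -0.9901, 0.1216, 0.0698]
J4: z=[0.1322, 0.6448, 0.7529] o=[-0.0054, -0.1742, 0.3809] → [-0.5012, 0.3568, -0.2176, 0.1322, 0.6448, 0.7529]
J5: z=[-0.4547, 0.7143, -0.5319] o=[0.2360, 0.1177, 0.5667] → [-0.5262, -0.3912, -0.0754, -0.4547, 0.7143, -0.5319]
V = J·q̇ = [-0.6285, 0.2679, -0.1879, 0.8795, 1.5693, -0.0776]

-0.6285 0.2679 -0.1879 0.8795 1.5693 -0.0776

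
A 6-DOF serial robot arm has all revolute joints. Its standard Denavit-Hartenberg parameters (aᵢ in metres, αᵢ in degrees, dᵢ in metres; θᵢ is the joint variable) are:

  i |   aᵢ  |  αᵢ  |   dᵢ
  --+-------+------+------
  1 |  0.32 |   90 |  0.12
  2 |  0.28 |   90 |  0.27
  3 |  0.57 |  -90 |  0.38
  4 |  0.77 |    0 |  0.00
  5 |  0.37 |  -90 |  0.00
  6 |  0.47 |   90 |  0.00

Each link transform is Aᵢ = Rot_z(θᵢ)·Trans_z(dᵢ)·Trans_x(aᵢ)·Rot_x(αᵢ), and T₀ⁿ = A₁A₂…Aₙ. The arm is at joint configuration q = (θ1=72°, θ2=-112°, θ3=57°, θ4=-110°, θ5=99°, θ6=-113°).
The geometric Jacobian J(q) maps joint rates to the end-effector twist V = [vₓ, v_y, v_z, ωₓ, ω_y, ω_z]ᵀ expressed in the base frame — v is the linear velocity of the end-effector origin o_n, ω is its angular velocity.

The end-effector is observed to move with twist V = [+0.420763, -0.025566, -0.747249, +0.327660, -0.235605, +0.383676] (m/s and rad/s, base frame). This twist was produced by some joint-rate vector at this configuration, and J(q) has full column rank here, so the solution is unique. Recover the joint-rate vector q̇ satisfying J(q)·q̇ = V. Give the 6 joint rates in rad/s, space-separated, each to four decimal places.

o_n = [0.6226, -1.0488, 0.3763]
J₁: ẑ×o_n = [1.0488, 0.6226, -0.0000], ω = ẑ
J2: z=[0.9511, -0.3090, 0.0000] o=[0.0989, 0.3043, 0.1200] → [-0.0792, -0.2438, -1.1250, 0.9511, -0.3090, 0.0000]
J3: z=[-0.2865, -0.8818, 0.3746] o=[0.3233, 0.1211, -0.1396] → [-0.0167, 0.2600, 0.5992, -0.2865, -0.8818, 0.3746]
J4: z=[0.6151, 0.1305, 0.7776] o=[0.6331, -0.4723, -0.2851] → [0.5346, -0.4150, -0.3532, 0.6151, 0.1305, 0.7776]
J5: z=[0.6151, 0.1305, 0.7776] o=[0.2323, -0.9910, 0.1189] → [0.0785, 0.1452, -0.0865, 0.6151, 0.1305, 0.7776]
J6: z=[0.4214, 0.7791, -0.4641] o=[0.4789, -1.2178, -0.0380] → [0.4013, -0.2413, -0.0407, 0.4214, 0.7791, -0.4641]
q̇ = J⁺·V = [0.4300, 0.5100, -0.1960, 0.3020, -0.4450, -0.2980]

0.4300 0.5100 -0.1960 0.3020 -0.4450 -0.2980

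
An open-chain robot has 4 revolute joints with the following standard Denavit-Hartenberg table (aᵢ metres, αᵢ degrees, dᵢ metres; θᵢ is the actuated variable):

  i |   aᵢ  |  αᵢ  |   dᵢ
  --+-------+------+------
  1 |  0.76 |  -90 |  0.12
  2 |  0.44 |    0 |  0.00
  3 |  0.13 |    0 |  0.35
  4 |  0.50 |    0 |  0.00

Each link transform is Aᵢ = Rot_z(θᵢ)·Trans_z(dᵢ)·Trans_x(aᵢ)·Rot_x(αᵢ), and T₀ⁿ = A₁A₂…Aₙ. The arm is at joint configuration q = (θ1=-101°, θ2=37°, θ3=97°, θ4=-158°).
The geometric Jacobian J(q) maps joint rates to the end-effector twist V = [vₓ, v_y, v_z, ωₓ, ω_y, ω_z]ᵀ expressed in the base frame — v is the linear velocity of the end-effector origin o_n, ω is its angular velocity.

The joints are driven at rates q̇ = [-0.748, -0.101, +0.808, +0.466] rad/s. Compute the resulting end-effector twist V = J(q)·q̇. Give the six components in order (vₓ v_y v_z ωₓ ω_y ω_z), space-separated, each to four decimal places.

o_n = [0.0616, -1.5175, -0.0349]
J₁: ẑ×o_n = [1.5175, 0.0616, -0.0000], ω = ẑ
J2: z=[0.9816, -0.1908, 0.0000] o=[-0.1450, -0.7460, 0.1200] → [0.0296, 0.1521, -0.7179, 0.9816, -0.1908, 0.0000]
J3: z=[0.9816, -0.1908, 0.0000] o=[-0.2121, -1.0910, -0.1448] → [-0.0210, -0.1078, -0.3665, 0.9816, -0.1908, 0.0000]
J4: z=[0.9816, -0.1908, 0.0000] o=[0.1487, -1.0691, -0.2383] → [-0.0388, -0.1996, -0.4568, 0.9816, -0.1908, 0.0000]
V = J·q̇ = [-1.1731, -0.2416, -0.4365, 1.1514, -0.2238, -0.7480]

-1.1731 -0.2416 -0.4365 1.1514 -0.2238 -0.7480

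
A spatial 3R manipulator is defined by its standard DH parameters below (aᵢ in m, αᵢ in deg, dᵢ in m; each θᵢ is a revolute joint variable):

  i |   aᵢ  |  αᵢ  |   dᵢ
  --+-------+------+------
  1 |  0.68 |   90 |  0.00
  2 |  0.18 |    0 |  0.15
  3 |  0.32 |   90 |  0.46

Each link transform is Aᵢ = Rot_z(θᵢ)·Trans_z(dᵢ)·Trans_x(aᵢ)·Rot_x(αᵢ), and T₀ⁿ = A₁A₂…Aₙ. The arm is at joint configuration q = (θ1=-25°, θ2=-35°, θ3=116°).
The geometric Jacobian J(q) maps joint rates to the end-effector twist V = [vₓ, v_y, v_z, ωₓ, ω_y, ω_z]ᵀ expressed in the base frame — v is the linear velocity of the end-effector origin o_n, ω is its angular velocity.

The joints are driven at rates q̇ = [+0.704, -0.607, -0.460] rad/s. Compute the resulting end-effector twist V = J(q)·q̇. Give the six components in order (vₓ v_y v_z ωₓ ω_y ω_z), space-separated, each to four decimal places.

0.8991 0.2624 -0.1429 0.4509 0.9670 0.7040

o_n = [0.5375, -0.9237, 0.2128]
J₁: ẑ×o_n = [0.9237, 0.5375, -0.0000], ω = ẑ
J2: z=[-0.4226, -0.9063, 0.0000] o=[0.6163, -0.2874, 0.0000] → [-0.1929, 0.0899, 0.1975, -0.4226, -0.9063, 0.0000]
J3: z=[-0.4226, -0.9063, 0.0000] o=[0.6865, -0.4856, -0.1032] → [-0.2864, 0.1336, 0.0501, -0.4226, -0.9063, 0.0000]
V = J·q̇ = [0.8991, 0.2624, -0.1429, 0.4509, 0.9670, 0.7040]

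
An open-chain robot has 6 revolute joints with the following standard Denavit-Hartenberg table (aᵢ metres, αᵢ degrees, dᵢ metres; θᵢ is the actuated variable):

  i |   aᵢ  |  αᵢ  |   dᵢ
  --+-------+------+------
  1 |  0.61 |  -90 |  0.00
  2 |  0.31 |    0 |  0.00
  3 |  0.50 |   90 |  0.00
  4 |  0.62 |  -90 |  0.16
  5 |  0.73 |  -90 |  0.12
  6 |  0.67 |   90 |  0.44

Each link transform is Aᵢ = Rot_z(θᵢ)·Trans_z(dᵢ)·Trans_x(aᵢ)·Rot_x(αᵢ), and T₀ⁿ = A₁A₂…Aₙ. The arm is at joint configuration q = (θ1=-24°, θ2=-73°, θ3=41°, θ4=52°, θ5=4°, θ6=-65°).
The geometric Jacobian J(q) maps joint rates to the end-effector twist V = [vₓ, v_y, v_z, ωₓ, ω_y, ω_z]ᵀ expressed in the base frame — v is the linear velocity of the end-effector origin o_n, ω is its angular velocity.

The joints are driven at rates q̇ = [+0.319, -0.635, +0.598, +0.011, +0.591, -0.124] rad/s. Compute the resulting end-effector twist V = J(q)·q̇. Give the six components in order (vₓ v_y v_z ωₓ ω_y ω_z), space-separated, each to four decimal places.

-0.5085 0.5099 -0.5411 -0.2862 0.4927 0.1893

o_n = [2.2108, 0.8859, 0.4833]
J₁: ẑ×o_n = [-0.8859, 2.2108, 0.0000], ω = ẑ
J2: z=[0.4067, 0.9135, 0.0000] o=[0.5573, -0.2481, 0.0000] → [0.4415, -0.1966, -1.0493, 0.4067, 0.9135, 0.0000]
J3: z=[0.4067, 0.9135, 0.0000] o=[0.6401, -0.2850, 0.2965] → [0.1707, -0.0760, -0.9587, 0.4067, 0.9135, 0.0000]
J4: z=[-0.4841, 0.2155, 0.8480] o=[1.0274, -0.4574, 0.5614] → [-1.1561, 0.9657, -0.9054, -0.4841, 0.2155, 0.8480]
J5: z=[-0.3601, 0.8342, -0.4176] o=[1.4444, -0.1083, 0.8994] → [0.0680, -0.4699, -0.9973, -0.3601, 0.8342, -0.4176]
J6: z=[0.4273, -0.2504, -0.8687] o=[2.0066, 0.3504, 1.0437] → [0.6055, 0.0621, 0.2799, 0.4273, -0.2504, -0.8687]
V = J·q̇ = [-0.5085, 0.5099, -0.5411, -0.2862, 0.4927, 0.1893]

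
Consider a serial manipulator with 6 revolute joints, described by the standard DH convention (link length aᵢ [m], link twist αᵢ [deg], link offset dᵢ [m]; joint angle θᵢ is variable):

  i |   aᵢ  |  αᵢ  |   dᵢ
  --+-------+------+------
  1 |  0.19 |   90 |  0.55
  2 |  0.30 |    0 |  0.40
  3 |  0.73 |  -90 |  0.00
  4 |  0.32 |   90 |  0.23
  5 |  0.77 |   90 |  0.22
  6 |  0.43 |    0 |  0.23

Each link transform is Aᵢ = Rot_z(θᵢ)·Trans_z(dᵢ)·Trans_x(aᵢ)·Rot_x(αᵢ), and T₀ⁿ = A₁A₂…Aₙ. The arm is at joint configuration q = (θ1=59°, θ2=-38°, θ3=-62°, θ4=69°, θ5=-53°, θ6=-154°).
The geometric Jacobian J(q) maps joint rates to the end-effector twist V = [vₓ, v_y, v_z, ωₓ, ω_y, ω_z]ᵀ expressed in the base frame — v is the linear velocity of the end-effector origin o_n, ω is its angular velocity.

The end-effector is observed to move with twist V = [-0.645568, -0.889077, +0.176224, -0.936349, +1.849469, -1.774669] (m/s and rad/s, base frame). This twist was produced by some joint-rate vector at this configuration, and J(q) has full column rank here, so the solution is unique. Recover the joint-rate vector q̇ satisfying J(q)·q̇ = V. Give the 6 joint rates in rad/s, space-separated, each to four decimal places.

o_n = [0.0898, 0.0163, -0.4749]
J₁: ẑ×o_n = [-0.0163, 0.0898, 0.0000], ω = ẑ
J2: z=[0.8572, -0.5150, 0.0000] o=[0.0979, 0.1629, 0.5500] → [0.5278, 0.8785, -0.1298, 0.8572, -0.5150, 0.0000]
J3: z=[0.8572, -0.5150, 0.0000] o=[0.5625, 0.1595, 0.3653] → [0.4327, 0.7202, -0.3662, 0.8572, -0.5150, 0.0000]
J4: z=[0.5072, 0.8441, -0.1736] o=[0.4972, 0.0508, -0.3536] → [-0.1083, 0.1322, 0.3264, 0.5072, 0.8441, -0.1736]
J5: z=[0.2237, -0.3235, -0.9194] o=[0.3475, 0.3818, -0.5065] → [-0.3462, 0.2299, -0.1651, 0.2237, -0.3235, -0.9194]
J6: z=[0.3594, -0.8494, 0.3864] o=[-0.3009, -0.0104, -0.7655] → [-0.2572, 0.0465, 0.3414, 0.3594, -0.8494, 0.3864]
q̇ = J⁺·V = [-0.7510, -0.5150, -0.7760, 0.7170, 0.5960, -0.9090]

-0.7510 -0.5150 -0.7760 0.7170 0.5960 -0.9090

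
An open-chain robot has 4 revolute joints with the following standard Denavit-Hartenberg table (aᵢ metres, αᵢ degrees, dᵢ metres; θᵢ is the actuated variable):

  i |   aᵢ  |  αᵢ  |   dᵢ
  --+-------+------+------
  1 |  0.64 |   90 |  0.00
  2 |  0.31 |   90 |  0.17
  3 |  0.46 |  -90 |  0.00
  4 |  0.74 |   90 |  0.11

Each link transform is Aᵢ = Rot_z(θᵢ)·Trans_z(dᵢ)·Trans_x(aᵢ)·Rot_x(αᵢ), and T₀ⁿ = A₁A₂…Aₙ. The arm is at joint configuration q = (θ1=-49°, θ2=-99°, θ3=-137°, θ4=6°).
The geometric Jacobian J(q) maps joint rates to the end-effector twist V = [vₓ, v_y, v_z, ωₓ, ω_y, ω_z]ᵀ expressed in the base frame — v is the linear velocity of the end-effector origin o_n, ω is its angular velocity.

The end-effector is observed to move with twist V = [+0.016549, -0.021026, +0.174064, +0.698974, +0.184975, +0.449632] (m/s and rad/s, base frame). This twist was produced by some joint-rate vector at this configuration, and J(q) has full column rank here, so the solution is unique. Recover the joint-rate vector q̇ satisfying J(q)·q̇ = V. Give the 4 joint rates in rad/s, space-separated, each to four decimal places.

0.2640 -0.8990 -0.2860 -0.3420

o_n = [1.0682, -0.1221, 0.4715]
J₁: ẑ×o_n = [0.1221, 1.0682, -0.0000], ω = ẑ
J2: z=[-0.7547, -0.6561, 0.0000] o=[0.4199, -0.4830, 0.0000] → [-0.3093, 0.3559, 0.1530, -0.7547, -0.6561, 0.0000]
J3: z=[-0.6480, 0.7454, 0.1564] o=[0.2598, -0.5579, -0.3062] → [0.5115, 0.6304, -0.8850, -0.6480, 0.7454, 0.1564]
J4: z=[0.4820, 0.5603, -0.6736] o=[0.5311, -0.3918, 0.0261] → [0.4313, -0.5765, -0.1710, 0.4820, 0.5603, -0.6736]
q̇ = J⁺·V = [0.2640, -0.8990, -0.2860, -0.3420]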